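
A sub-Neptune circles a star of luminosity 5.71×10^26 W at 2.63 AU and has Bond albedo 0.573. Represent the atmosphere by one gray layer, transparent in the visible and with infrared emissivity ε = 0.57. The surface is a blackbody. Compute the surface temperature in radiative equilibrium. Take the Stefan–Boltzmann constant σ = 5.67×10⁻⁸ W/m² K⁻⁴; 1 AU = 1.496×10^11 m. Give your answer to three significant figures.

167 K

Orbital distance: d = 2.63 AU = 3.934×10^11 m.
Spreading L over a sphere of radius d: S = 5.71×10^26/(4π·3.93×10^11²) = 293.5 W/m².
The planet radiates to space at T_e = [S(1−α)/(4σ)]^(1/4) = 153.3 K.
Surface balance with a leaky layer gives σT_s⁴ = σT_e⁴·2/(2−ε), so T_s = T_e·[2/(2−0.57)]^(1/4) = 166.7 K.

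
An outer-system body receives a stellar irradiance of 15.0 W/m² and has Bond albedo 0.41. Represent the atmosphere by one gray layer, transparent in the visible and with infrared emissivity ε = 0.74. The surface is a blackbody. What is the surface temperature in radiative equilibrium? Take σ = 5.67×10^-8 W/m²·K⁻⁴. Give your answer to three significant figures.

88.7 K

Effective emission temperature (TOA balance): σT_e⁴ = S(1−α)/4 = 2.213 W/m² → T_e = 79.04 K.
The surface balance (absorbed SW + ε·downward IR = σT_s⁴) with T_a⁴ = T_s⁴/2 reduces to T_s = T_e·[2/(2−ε)]^¼ = 88.71 K.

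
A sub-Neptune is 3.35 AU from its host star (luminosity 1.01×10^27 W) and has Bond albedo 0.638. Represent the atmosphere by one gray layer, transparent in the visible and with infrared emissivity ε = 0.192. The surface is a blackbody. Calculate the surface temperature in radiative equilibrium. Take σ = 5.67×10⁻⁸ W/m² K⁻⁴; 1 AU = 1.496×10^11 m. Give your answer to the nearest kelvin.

Orbital distance: d = 3.35 AU = 5.012×10^11 m.
Spreading L over a sphere of radius d: S = 1.01×10^27/(4π·5.01×10^11²) = 320.0 W/m².
At the top of the atmosphere, σT_e⁴ = S(1−α)/4 = 28.96 W/m², giving T_e = 150.3 K.
Surface balance with a leaky layer gives σT_s⁴ = σT_e⁴·2/(2−ε), so T_s = T_e·[2/(2−0.192)]^(1/4) = 154.2 K.

154 K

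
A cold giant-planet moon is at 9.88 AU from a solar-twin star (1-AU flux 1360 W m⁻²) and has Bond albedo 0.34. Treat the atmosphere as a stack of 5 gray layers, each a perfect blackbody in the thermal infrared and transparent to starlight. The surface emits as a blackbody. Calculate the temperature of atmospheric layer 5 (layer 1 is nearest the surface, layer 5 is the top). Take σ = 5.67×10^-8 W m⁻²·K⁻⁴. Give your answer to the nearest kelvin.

80 K

Irradiance scales as 1/d², so S = 1360 W m⁻² × (1/9.88)² = 13.93 W m⁻².
OLR = S(1−α)/4 = 2.299 W m⁻²; the top layer radiates at T_e = 79.80 K.
Each opaque layer satisfies 2T_j⁴ = T_{j−1}⁴ + T_{j+1}⁴, giving T_k⁴ = (N+1−k)T_e⁴.
T_5 = (1)^(1/4)·79.80 = 79.80 K.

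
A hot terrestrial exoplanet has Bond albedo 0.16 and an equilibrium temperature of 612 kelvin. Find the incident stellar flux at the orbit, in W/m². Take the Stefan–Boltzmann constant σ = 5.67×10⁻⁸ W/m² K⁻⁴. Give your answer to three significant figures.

37900 W/m²

Invert the energy balance for S: S = 4σT⁴/(1−α).
The emitted flux is σT⁴ = 7954 W/m².
S = 4·7954/0.84 = 37880 W/m².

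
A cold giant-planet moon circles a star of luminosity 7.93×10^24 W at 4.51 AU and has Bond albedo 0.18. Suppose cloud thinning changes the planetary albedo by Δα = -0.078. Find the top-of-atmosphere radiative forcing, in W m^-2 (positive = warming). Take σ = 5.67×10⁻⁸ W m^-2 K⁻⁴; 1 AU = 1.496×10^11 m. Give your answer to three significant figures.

0.0270 W m^-2

d = 4.51 × 1.496×10^11 m = 6.747×10^11 m.
S = L/(4πd²) = 1.386 W m^-2.
TOA radiative forcing: ΔF = −S·Δα/4 = −1.386·(-0.078)/4 = 0.02703 W m^-2.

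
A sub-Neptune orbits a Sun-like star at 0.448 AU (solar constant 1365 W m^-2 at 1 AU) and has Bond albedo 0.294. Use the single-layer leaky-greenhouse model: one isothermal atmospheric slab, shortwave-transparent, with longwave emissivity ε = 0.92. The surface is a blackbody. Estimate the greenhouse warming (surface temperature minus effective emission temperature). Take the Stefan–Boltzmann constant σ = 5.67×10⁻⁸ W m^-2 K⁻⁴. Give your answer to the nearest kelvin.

64 kelvin

Irradiance scales as 1/d², so S = 1365 W m^-2 × (1/0.448)² = 6801 W m^-2.
The planet radiates to space at T_e = [S(1−α)/(4σ)]^(1/4) = 381.4 K.
For a single slab of emissivity ε, T_s⁴ = 2T_e⁴/(2−ε); thus T_s = 381.4·(1.852)^(1/4) = 445.0 K.
T_s − T_e = 445.0 − 381.4 = 63.53 K.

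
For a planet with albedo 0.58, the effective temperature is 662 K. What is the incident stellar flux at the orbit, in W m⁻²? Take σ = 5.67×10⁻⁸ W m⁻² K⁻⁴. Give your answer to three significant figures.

From S(1−α)/4 = σT⁴: S = 4σT⁴/(1−α).
σT⁴ = 5.67×10⁻⁸·(662)⁴ = 10890 W m⁻².
So S = 4×10890/(1−0.58) = 1.037×10^5 W m⁻².

1.04×10^5 W m⁻²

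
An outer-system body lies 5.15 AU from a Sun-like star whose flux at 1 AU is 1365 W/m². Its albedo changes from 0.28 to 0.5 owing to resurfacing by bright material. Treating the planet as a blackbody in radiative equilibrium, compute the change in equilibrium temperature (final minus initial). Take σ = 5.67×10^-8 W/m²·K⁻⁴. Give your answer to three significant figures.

By the inverse-square law, S = 1365/5.15² = 51.47 W/m².
Before: T₁ = [51.47·0.72/(4σ)]^(1/4) = 113.1 K.
With α = 0.5, T₂ = 103.2 K.
Change: 103.2 − 113.1 = -9.851 K.

-9.85 kelvin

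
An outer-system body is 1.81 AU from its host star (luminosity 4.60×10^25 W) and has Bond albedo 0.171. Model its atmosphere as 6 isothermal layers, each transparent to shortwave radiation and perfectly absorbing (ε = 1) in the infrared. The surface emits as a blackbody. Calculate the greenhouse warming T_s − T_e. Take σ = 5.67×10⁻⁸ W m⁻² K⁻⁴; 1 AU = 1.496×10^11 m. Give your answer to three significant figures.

Orbital distance: d = 1.81 AU = 2.708×10^11 m.
Flux at the orbit: S = L/(4πd²) = 4.60×10^25/(4π·(2.71×10^11)²) = 49.93 W m⁻².
Top-of-atmosphere balance: σT_e⁴ = S(1−α)/4 = 10.35 W m⁻² → T_e = 116.2 K.
Surface: T_s = (7)^¼·T_e = 189.1 K.
So the greenhouse effect raises the surface by 189.1 − 116.2 = 72.83 K.

72.8 K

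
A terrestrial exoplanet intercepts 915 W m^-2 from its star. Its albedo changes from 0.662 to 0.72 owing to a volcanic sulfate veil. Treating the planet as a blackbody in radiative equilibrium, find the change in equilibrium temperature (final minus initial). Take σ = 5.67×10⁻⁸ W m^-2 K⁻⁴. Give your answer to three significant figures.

-8.83 kelvin

Before: T₁ = [915.0·0.338/(4σ)]^(1/4) = 192.2 K.
With α = 0.72, T₂ = 183.3 K.
Change: 183.3 − 192.2 = -8.835 K.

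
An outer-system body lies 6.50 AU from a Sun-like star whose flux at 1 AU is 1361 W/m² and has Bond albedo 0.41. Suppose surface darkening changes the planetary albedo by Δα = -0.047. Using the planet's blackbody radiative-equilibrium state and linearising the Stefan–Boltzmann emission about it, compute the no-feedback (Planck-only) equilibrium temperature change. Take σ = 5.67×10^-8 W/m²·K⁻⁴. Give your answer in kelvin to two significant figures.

By the inverse-square law, S = 1361/6.50² = 32.21 W/m².
Reference equilibrium: T_e = [S(1−α)/(4σ)]^(1/4) = 95.68 K.
TOA radiative forcing: ΔF = −S·Δα/4 = −32.21·(-0.047)/4 = 0.3785 W/m².
The Planck feedback parameter is 4σT_e³ = 0.1986 W/m²/K.
Hence the no-feedback warming is ΔF/(4σT_e³) = 1.91 K.

1.9 kelvin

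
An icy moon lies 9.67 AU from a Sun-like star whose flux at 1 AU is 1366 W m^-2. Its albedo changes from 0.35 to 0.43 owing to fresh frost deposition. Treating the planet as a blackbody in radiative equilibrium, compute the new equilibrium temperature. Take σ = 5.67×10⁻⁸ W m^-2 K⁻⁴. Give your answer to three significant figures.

By the inverse-square law, S = 1366/9.67² = 14.61 W m^-2.
T₂ = [S(1−α₂)/(4σ)]^(1/4) = [14.61·0.57/(4σ)]^(1/4) = 77.84 K.

77.8 kelvin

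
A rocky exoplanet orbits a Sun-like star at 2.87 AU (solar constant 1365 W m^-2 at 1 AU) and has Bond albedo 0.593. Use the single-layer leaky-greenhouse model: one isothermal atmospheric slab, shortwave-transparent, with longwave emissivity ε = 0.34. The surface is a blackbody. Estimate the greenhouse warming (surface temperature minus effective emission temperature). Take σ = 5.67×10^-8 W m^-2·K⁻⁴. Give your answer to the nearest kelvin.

By the inverse-square law, S = 1365/2.87² = 165.7 W m^-2.
At the top of the atmosphere, σT_e⁴ = S(1−α)/4 = 16.86 W m^-2, giving T_e = 131.3 K.
For a single slab of emissivity ε, T_s⁴ = 2T_e⁴/(2−ε); thus T_s = 131.3·(1.205)^(1/4) = 137.6 K.
Greenhouse warming: T_s − T_e = 6.262 K.

6 kelvin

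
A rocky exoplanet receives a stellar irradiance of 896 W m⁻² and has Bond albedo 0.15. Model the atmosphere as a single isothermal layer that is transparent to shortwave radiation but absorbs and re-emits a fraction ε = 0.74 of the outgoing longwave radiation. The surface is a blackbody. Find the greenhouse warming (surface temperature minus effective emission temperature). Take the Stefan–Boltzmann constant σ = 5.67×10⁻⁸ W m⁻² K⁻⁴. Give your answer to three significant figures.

29.5 K

The planet radiates to space at T_e = [S(1−α)/(4σ)]^(1/4) = 240.7 K.
Surface balance with a leaky layer gives σT_s⁴ = σT_e⁴·2/(2−ε), so T_s = T_e·[2/(2−0.74)]^(1/4) = 270.2 K.
The atmosphere warms the surface by 29.48 K.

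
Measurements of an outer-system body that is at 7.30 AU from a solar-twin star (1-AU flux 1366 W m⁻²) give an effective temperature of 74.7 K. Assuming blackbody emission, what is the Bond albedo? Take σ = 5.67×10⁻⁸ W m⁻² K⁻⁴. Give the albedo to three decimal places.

Irradiance scales as 1/d², so S = 1366 W m⁻² × (1/7.30)² = 25.63 W m⁻².
Rearranging the radiative balance, α = 1 − 4σT⁴/S.
4σT⁴ = 4·5.67×10⁻⁸·(74.7)⁴ = 7.062 W m⁻².
1−α = 7.062/25.63 = 0.2755, so α = 0.7245.

0.725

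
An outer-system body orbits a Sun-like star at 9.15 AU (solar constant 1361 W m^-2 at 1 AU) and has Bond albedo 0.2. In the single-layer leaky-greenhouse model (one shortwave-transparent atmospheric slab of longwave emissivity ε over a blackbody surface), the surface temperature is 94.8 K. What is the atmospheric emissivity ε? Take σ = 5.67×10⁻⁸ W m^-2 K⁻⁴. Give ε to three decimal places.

Irradiance scales as 1/d², so S = 1361 W m^-2 × (1/9.15)² = 16.26 W m^-2.
Effective temperature: T_e = [S(1−α)/(4σ)]^(1/4) = 87.02 K.
T_s⁴ = T_e⁴·2/(2−ε) → ε = 2 − 2(T_e/T_s)⁴ = 2 − 2·(87.02/94.8)⁴ = 0.5801.

0.580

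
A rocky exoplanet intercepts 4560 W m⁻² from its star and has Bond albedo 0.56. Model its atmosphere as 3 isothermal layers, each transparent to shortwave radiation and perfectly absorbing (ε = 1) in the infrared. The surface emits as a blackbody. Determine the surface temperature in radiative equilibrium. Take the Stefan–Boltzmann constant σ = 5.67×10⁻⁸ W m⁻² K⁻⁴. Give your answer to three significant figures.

434 K

The effective emission temperature is T_e = [S(1−α)/(4σ)]^¼ = 306.7 K.
With N = 3 opaque layers, T_s = (N+1)^(1/4)·T_e = 4^(1/4)·306.7 = 433.7 K.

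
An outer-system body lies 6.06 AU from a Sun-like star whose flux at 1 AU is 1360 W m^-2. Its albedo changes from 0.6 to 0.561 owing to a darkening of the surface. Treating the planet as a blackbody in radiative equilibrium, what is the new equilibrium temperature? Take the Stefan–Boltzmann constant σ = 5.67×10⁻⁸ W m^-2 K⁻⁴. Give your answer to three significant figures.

Flux at the orbit: S = 1360/(6.06)² = 37.03 W m^-2.
New equilibrium: T₂ = [(1−0.561)·37.03/(4σ)]^(1/4) = 92.01 K.

92.0 K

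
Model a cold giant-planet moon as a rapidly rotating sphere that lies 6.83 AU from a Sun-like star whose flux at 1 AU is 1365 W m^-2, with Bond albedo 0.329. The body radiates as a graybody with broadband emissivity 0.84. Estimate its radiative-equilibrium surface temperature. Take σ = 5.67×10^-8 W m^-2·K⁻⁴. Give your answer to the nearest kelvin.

Flux at the orbit: S = 1365/(6.83)² = 29.26 W m^-2.
Absorbed flux (global mean): S(1−α)/4 = 29.26·0.671/4 = 4.909 W m^-2.
Equating to εσT⁴ with ε = 0.84: T = (4.909/0.84σ)^(1/4) = 100.8 K.

101 kelvin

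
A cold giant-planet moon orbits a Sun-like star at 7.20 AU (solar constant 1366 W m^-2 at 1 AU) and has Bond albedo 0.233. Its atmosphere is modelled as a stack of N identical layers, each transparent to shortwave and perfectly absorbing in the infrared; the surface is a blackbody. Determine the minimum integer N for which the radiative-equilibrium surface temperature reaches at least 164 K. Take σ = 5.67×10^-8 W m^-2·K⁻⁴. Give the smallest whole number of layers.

By the inverse-square law, S = 1366/7.20² = 26.35 W m^-2.
OLR = S(1−α)/4 = 5.053 W m^-2; the top layer radiates at T_e = 97.16 K.
Need (N+1)T_e⁴ ≥ T_s⁴, i.e. N+1 ≥ (164/97.16)⁴ = 8.118.
So N ≥ 7.118; the smallest integer is N = 8.

8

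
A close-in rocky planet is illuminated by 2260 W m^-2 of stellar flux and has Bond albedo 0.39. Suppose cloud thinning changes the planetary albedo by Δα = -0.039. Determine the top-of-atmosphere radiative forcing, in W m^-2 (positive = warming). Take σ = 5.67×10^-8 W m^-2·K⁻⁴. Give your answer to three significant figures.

ΔF = −(S/4)Δα = −(2260/4)×(-0.039) = 22.04 W m^-2.

22.0 W m^-2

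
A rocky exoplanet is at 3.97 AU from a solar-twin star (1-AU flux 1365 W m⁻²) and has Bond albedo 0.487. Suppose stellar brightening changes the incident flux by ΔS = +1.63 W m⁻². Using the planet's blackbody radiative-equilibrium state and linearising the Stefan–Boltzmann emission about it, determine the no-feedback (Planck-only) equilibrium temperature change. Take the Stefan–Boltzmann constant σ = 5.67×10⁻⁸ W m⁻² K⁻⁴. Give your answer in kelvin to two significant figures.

By the inverse-square law, S = 1365/3.97² = 86.61 W m⁻².
Reference equilibrium: T_e = [S(1−α)/(4σ)]^(1/4) = 118.3 K.
TOA radiative forcing: ΔF = (1−α)ΔS/4 = 0.513·(+1.63)/4 = 0.2090 W m⁻².
Planck response: λ_P = 4σT_e³ = 4·5.67×10⁻⁸·(118.3)³ = 0.3755 W m⁻²/K.
ΔT₀ = ΔF/λ_P = 0.2090/0.3755 = 0.557 K.

0.56 K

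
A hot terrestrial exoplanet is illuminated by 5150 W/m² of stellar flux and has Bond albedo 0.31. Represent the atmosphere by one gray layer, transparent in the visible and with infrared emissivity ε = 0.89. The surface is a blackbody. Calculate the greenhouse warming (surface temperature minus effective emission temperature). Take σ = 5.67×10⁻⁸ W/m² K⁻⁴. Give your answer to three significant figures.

The planet radiates to space at T_e = [S(1−α)/(4σ)]^(1/4) = 353.8 K.
Surface balance with a leaky layer gives σT_s⁴ = σT_e⁴·2/(2−ε), so T_s = T_e·[2/(2−0.89)]^(1/4) = 409.9 K.
T_s − T_e = 409.9 − 353.8 = 56.11 K.

56.1 K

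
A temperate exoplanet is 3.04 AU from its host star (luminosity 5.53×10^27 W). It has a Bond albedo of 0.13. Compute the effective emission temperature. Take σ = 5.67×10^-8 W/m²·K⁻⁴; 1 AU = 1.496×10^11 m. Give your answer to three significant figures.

301 K

d = 3.04 × 1.496×10^11 m = 4.548×10^11 m.
S = L/(4πd²) = 2128 W/m².
Absorbed flux (global mean): S(1−α)/4 = 2128·0.87/4 = 462.8 W/m².
Balancing against σT⁴: T = (462.8/5.67×10⁻⁸)^(1/4) = 300.6 K.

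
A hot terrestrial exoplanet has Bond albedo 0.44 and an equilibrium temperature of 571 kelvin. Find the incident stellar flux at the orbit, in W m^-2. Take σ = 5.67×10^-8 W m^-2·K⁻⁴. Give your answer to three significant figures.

Invert the energy balance for S: S = 4σT⁴/(1−α).
The emitted flux is σT⁴ = 6027 W m^-2.
S = 4·6027/0.56 = 43050 W m^-2.

43100 W m^-2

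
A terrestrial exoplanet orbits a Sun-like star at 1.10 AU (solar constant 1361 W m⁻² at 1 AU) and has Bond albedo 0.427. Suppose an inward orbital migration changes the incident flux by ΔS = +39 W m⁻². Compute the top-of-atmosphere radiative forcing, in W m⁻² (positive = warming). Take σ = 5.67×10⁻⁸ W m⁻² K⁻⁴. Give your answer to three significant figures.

Irradiance scales as 1/d², so S = 1361 W m⁻² × (1/1.10)² = 1125 W m⁻².
ΔF = Δ[S(1−α)]/4 = (1−0.427)·+39/4 = 5.587 W m⁻².

5.59 W m⁻²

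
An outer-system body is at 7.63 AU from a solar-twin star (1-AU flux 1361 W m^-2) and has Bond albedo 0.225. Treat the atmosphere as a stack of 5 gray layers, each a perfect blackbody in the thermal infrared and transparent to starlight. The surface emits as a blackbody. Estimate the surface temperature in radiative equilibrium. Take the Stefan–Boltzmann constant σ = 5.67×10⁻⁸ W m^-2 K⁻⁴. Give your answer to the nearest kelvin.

148 K

Irradiance scales as 1/d², so S = 1361 W m^-2 × (1/7.63)² = 23.38 W m^-2.
Top-of-atmosphere balance: σT_e⁴ = S(1−α)/4 = 4.530 W m^-2 → T_e = 94.54 K.
Layer-by-layer balance gives σT_s⁴ = (N+1)σT_e⁴, so T_s = 6^¼·94.54 = 148.0 K.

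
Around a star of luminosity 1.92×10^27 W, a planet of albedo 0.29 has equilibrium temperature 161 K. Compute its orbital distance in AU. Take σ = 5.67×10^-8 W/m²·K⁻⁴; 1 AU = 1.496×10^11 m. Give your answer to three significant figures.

5.64 AU

Energy balance gives S = 4σT⁴/(1−α) = 214.6 W/m².
Then d = [L/(4πS)]^(1/2) = 8.437×10^11 m, i.e. 5.640 AU.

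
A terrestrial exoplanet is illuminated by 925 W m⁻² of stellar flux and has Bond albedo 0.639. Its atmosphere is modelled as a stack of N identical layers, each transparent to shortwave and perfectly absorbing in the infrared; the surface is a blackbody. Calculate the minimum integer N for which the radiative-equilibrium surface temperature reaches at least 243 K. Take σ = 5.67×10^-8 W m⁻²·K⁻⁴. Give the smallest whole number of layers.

2

Top-of-atmosphere balance: σT_e⁴ = S(1−α)/4 = 83.48 W m⁻² → T_e = 195.9 K.
Need (N+1)T_e⁴ ≥ T_s⁴, i.e. N+1 ≥ (243/195.9)⁴ = 2.368.
The minimum whole number is N = 2.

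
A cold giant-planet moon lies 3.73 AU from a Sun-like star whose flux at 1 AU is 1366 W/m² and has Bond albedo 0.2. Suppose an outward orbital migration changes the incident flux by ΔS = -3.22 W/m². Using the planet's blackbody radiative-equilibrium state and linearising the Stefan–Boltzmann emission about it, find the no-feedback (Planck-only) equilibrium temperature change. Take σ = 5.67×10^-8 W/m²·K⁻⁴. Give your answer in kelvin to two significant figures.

Irradiance scales as 1/d², so S = 1366 W/m² × (1/3.73)² = 98.18 W/m².
Unperturbed T_e = [98.18·(1−0.2)/(4σ)]^¼ = 136.4 K.
Only a fraction (1−α) is absorbed and it's spread over 4πR², so ΔF = (1−α)ΔS/4 = -0.6440 W/m².
Planck response: λ_P = 4σT_e³ = 4·5.67×10⁻⁸·(136.4)³ = 0.5758 W/m²/K.
ΔT₀ = ΔF/λ_P = -0.6440/0.5758 = -1.12 K.

-1.1 kelvin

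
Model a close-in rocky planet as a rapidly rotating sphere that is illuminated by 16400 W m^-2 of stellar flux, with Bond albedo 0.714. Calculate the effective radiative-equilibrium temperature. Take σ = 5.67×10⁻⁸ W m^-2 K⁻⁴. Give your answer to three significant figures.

Averaging over the sphere, the absorbed flux is S(1−α)/4 = 1173 W m^-2.
In equilibrium σT⁴ equals this, so T = 379.2 K.

379 kelvin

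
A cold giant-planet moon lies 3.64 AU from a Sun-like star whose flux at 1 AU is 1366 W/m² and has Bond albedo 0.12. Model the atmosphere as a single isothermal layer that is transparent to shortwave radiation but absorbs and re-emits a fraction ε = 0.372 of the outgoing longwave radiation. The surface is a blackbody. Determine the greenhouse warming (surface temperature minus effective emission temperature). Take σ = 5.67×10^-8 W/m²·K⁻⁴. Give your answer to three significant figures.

By the inverse-square law, S = 1366/3.64² = 103.1 W/m².
At the top of the atmosphere, σT_e⁴ = S(1−α)/4 = 22.68 W/m², giving T_e = 141.4 K.
The surface balance (absorbed SW + ε·downward IR = σT_s⁴) with T_a⁴ = T_s⁴/2 reduces to T_s = T_e·[2/(2−ε)]^¼ = 148.9 K.
T_s − T_e = 148.9 − 141.4 = 7.466 K.

7.47 K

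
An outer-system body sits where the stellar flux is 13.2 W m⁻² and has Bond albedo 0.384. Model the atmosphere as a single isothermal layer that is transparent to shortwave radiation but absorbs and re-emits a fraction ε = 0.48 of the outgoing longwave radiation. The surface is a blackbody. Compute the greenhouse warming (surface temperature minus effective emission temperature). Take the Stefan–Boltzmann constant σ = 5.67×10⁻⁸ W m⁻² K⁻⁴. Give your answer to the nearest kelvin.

5 kelvin

The planet radiates to space at T_e = [S(1−α)/(4σ)]^(1/4) = 77.38 K.
The surface balance (absorbed SW + ε·downward IR = σT_s⁴) with T_a⁴ = T_s⁴/2 reduces to T_s = T_e·[2/(2−ε)]^¼ = 82.88 K.
The atmosphere warms the surface by 5.495 K.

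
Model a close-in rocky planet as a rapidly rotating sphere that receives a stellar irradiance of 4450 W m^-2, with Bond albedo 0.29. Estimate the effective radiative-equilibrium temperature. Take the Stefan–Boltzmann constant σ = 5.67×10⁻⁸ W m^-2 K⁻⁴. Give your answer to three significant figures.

344 K

Averaging over the sphere, the absorbed flux is S(1−α)/4 = 789.9 W m^-2.
In equilibrium σT⁴ equals this, so T = 343.6 K.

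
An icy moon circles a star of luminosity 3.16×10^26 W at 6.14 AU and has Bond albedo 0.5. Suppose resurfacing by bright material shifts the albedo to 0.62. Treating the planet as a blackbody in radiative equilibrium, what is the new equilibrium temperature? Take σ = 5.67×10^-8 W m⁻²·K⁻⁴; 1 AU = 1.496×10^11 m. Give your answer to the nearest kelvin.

84 K

Orbital distance: d = 6.14 AU = 9.185×10^11 m.
Flux at the orbit: S = L/(4πd²) = 3.16×10^26/(4π·(9.19×10^11)²) = 29.80 W m⁻².
New equilibrium: T₂ = [(1−0.62)·29.80/(4σ)]^(1/4) = 84.06 K.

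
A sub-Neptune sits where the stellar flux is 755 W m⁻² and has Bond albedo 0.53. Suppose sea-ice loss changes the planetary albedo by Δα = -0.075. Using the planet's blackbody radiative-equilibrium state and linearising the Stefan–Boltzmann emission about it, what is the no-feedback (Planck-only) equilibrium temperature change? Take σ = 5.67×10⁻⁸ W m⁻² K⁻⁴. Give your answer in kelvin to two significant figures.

Reference equilibrium: T_e = [S(1−α)/(4σ)]^(1/4) = 198.9 K.
The change in absorbed flux is Δ[S(1−α)/4] = −SΔα/4 = 14.16 W m⁻².
Linearising σT⁴ gives d(σT⁴)/dT = 4σT_e³ = 1.784 W m⁻² per K.
So ΔT₀ = 14.16/1.784 = 7.93 K.

7.9 K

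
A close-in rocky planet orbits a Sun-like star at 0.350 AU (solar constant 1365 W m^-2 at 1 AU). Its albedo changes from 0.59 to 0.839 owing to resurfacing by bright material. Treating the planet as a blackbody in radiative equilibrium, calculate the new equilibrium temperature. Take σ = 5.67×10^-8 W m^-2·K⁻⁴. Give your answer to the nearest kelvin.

Irradiance scales as 1/d², so S = 1365 W m^-2 × (1/0.350)² = 11140 W m^-2.
T₂ = [S(1−α₂)/(4σ)]^(1/4) = [11140·0.161/(4σ)]^(1/4) = 298.2 K.

298 kelvin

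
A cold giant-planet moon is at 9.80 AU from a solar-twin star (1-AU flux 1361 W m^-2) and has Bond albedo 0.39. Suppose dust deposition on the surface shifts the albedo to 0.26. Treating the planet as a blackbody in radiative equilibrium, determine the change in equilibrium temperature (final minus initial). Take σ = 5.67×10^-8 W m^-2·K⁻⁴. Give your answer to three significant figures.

3.89 K

Irradiance scales as 1/d², so S = 1361 W m^-2 × (1/9.80)² = 14.17 W m^-2.
Before: T₁ = [14.17·0.61/(4σ)]^(1/4) = 78.57 K.
With α = 0.26, T₂ = 82.46 K.
Change: 82.46 − 78.57 = 3.888 K.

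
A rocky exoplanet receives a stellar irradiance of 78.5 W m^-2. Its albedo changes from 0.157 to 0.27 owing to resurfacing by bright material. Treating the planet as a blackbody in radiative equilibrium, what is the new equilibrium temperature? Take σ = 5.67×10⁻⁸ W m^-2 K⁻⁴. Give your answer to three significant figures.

With the new albedo, S(1−α₂)/4 = 14.33 W m^-2, so T₂ = 126.1 K.

126 K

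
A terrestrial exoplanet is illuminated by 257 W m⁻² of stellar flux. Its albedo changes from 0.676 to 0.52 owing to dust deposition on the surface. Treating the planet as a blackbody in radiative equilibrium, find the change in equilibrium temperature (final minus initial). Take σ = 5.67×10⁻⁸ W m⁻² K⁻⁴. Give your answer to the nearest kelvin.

14 K

Initial: T₁ = [S(1−0.676)/(4σ)]^(1/4) = 138.4 K.
After:  T₂ = [257.0·0.48/(4σ)]^(1/4) = 152.7 K.
ΔT = T₂ − T₁ = 14.29 K.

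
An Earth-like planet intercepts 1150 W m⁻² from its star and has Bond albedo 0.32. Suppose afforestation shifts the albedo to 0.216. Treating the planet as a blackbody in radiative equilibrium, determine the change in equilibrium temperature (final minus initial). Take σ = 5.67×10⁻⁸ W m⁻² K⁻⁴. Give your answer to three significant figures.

8.78 K

With α = 0.32, T₁ = 242.3 K.
Final:   T₂ = [S(1−0.216)/(4σ)]^(1/4) = 251.1 K.
ΔT = T₂ − T₁ = 8.777 K.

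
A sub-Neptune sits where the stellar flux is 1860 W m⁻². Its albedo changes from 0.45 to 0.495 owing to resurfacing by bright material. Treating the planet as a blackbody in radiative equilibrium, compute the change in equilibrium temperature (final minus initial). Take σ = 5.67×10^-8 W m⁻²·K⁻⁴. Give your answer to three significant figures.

Before: T₁ = [1860·0.55/(4σ)]^(1/4) = 259.2 K.
With α = 0.495, T₂ = 253.7 K.
Change: 253.7 − 259.2 = -5.472 K.

-5.47 kelvin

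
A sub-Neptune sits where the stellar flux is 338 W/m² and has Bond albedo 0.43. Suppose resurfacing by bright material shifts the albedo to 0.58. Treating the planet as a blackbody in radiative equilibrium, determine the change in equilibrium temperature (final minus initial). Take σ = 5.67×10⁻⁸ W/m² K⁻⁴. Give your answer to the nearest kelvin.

Initial: T₁ = [S(1−0.43)/(4σ)]^(1/4) = 170.7 K.
With α = 0.58, T₂ = 158.2 K.
ΔT = T₂ − T₁ = -12.55 K.

-13 kelvin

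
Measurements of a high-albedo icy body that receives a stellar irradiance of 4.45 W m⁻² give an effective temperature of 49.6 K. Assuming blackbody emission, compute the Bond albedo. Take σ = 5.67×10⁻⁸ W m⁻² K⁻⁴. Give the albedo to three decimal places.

0.692

Rearranging the radiative balance, α = 1 − 4σT⁴/S.
4σT⁴ = 4·5.67×10⁻⁸·(49.6)⁴ = 1.373 W m⁻².
Hence α = 1 − 1.373/4.450 = 0.6915.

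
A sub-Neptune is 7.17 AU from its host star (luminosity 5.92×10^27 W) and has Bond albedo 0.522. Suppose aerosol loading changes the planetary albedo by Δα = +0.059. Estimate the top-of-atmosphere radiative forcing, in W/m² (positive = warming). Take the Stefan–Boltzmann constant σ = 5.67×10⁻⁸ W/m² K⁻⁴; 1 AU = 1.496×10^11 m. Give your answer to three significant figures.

d = 7.17 × 1.496×10^11 m = 1.073×10^12 m.
S = L/(4πd²) = 409.5 W/m².
TOA radiative forcing: ΔF = −S·Δα/4 = −409.5·(+0.059)/4 = -6.040 W/m².

-6.04 W/m²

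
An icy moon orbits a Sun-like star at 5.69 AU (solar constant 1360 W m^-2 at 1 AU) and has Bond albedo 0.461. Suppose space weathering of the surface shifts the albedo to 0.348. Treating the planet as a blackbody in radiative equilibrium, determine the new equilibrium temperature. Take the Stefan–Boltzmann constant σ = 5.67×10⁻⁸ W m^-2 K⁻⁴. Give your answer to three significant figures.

105 kelvin

By the inverse-square law, S = 1360/5.69² = 42.01 W m^-2.
T₂ = [S(1−α₂)/(4σ)]^(1/4) = [42.01·0.652/(4σ)]^(1/4) = 104.8 K.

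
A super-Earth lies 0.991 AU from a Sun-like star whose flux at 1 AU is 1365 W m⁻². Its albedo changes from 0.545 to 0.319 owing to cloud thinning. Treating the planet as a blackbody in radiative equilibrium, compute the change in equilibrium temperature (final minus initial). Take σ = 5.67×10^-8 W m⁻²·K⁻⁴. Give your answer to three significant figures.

Flux at the orbit: S = 1365/(0.991)² = 1390 W m⁻².
With α = 0.545, T₁ = 229.8 K.
Final:   T₂ = [S(1−0.319)/(4σ)]^(1/4) = 254.2 K.
ΔT = T₂ − T₁ = 24.38 K.

24.4 kelvin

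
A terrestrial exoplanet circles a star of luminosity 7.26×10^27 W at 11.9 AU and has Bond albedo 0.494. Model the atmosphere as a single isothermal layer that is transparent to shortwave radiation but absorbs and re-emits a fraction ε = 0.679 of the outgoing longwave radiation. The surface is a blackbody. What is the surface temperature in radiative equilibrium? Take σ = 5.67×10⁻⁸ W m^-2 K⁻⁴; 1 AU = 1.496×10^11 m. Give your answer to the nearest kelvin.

158 kelvin

Orbital distance: d = 11.9 AU = 1.780×10^12 m.
S = L/(4πd²) = 182.3 W m^-2.
At the top of the atmosphere, σT_e⁴ = S(1−α)/4 = 23.06 W m^-2, giving T_e = 142.0 K.
The surface balance (absorbed SW + ε·downward IR = σT_s⁴) with T_a⁴ = T_s⁴/2 reduces to T_s = T_e·[2/(2−ε)]^¼ = 157.5 K.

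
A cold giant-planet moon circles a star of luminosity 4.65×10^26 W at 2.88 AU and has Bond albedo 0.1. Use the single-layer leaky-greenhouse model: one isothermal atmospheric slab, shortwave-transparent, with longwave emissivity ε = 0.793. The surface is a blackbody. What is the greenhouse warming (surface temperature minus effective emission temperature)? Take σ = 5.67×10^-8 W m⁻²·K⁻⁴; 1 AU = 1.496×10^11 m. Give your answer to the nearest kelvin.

d = 2.88 × 1.496×10^11 m = 4.308×10^11 m.
Spreading L over a sphere of radius d: S = 4.65×10^26/(4π·4.31×10^11²) = 199.3 W m⁻².
Effective emission temperature (TOA balance): σT_e⁴ = S(1−α)/4 = 44.85 W m⁻² → T_e = 167.7 K.
For a single slab of emissivity ε, T_s⁴ = 2T_e⁴/(2−ε); thus T_s = 167.7·(1.657)^(1/4) = 190.3 K.
Greenhouse warming: T_s − T_e = 22.57 K.

23 K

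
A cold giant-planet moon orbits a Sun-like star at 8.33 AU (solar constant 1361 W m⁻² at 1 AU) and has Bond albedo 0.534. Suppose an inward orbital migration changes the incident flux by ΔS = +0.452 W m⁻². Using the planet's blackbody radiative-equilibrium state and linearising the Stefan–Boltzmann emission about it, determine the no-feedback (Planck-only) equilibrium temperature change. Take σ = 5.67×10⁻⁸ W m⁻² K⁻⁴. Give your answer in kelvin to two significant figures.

Irradiance scales as 1/d², so S = 1361 W m⁻² × (1/8.33)² = 19.61 W m⁻².
Reference equilibrium: T_e = [S(1−α)/(4σ)]^(1/4) = 79.68 K.
Only a fraction (1−α) is absorbed and it's spread over 4πR², so ΔF = (1−α)ΔS/4 = 0.05266 W m⁻².
The Planck feedback parameter is 4σT_e³ = 0.1147 W m⁻²/K.
So ΔT₀ = 0.05266/0.1147 = 0.459 K.

0.46 K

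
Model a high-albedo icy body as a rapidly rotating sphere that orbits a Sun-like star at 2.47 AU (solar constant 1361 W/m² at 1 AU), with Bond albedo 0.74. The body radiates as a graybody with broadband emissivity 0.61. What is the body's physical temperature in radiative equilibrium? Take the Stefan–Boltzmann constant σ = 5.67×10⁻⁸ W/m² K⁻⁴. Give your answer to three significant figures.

Flux at the orbit: S = 1361/(2.47)² = 223.1 W/m².
Absorbed flux (global mean): S(1−α)/4 = 223.1·0.26/4 = 14.50 W/m².
Equating to εσT⁴ with ε = 0.61: T = (14.50/0.61σ)^(1/4) = 143.1 K.

143 kelvin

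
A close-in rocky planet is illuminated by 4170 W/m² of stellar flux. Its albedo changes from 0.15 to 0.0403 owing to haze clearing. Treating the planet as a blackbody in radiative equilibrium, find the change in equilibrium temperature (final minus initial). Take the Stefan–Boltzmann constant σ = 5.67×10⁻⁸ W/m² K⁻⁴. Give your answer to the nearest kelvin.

With α = 0.15, T₁ = 353.6 K.
With α = 0.0403, T₂ = 364.5 K.
Change: 364.5 − 353.6 = 10.89 K.

11 K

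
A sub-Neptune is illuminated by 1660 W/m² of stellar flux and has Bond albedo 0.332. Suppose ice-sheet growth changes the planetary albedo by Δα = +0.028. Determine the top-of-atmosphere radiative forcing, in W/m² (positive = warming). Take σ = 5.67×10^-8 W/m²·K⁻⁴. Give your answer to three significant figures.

-11.6 W/m²

The change in absorbed flux is Δ[S(1−α)/4] = −SΔα/4 = -11.62 W/m².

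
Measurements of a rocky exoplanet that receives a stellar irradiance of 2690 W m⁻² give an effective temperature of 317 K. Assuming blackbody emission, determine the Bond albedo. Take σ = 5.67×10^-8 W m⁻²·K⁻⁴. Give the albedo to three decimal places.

0.149

Rearranging the radiative balance, α = 1 − 4σT⁴/S.
σT⁴ = 572.6 W m⁻², so 4σT⁴ = 2290 W m⁻².
Hence α = 1 − 2290/2690 = 0.1486.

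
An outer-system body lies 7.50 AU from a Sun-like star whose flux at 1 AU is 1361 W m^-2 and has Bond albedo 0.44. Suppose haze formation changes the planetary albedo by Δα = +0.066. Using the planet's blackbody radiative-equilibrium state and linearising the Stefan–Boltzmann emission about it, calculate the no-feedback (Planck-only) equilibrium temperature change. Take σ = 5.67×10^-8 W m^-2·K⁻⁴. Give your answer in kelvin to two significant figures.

-2.6 K

Flux at the orbit: S = 1361/(7.50)² = 24.20 W m^-2.
Unperturbed T_e = [24.20·(1−0.44)/(4σ)]^¼ = 87.92 K.
TOA radiative forcing: ΔF = −S·Δα/4 = −24.20·(+0.066)/4 = -0.3992 W m^-2.
Planck response: λ_P = 4σT_e³ = 4·5.67×10⁻⁸·(87.92)³ = 0.1541 W m^-2/K.
So ΔT₀ = -0.3992/0.1541 = -2.59 K.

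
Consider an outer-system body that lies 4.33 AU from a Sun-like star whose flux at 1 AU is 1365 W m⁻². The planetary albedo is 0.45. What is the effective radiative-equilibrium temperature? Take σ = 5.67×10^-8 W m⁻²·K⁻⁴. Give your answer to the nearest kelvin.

Irradiance scales as 1/d², so S = 1365 W m⁻² × (1/4.33)² = 72.80 W m⁻².
The planet absorbs (1−α)S over its disc πR² and re-emits over 4πR², so the mean absorbed flux is (1−0.45)·72.80/4 = 10.01 W m⁻².
In equilibrium σT⁴ equals this, so T = 115.3 K.

115 kelvin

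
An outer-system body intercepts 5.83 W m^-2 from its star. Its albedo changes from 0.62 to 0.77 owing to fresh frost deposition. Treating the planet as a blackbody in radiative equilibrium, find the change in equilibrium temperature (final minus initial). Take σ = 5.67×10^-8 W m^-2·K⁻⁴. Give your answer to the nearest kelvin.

With α = 0.62, T₁ = 55.91 K.
Final:   T₂ = [S(1−0.77)/(4σ)]^(1/4) = 49.31 K.
Change: 49.31 − 55.91 = -6.595 K.

-7 kelvin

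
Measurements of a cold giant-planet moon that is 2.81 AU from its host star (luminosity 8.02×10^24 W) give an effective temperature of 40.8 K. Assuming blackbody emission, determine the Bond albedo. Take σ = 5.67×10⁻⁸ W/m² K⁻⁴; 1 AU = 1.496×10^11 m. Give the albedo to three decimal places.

d = 2.81 × 1.496×10^11 m = 4.204×10^11 m.
Flux at the orbit: S = L/(4πd²) = 8.02×10^24/(4π·(4.20×10^11)²) = 3.612 W/m².
Rearranging the radiative balance, α = 1 − 4σT⁴/S.
σT⁴ = 0.1571 W/m², so 4σT⁴ = 0.6285 W/m².
Hence α = 1 − 0.6285/3.612 = 0.8260.

0.826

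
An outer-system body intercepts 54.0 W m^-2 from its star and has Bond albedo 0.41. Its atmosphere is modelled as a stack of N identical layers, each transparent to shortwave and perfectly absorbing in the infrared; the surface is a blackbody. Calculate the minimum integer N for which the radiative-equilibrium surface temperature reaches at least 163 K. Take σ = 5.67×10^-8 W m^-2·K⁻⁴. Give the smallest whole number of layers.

Top-of-atmosphere balance: σT_e⁴ = S(1−α)/4 = 7.965 W m^-2 → T_e = 108.9 K.
Need (N+1)T_e⁴ ≥ T_s⁴, i.e. N+1 ≥ (163/108.9)⁴ = 5.025.
So N ≥ 4.025; the smallest integer is N = 5.

5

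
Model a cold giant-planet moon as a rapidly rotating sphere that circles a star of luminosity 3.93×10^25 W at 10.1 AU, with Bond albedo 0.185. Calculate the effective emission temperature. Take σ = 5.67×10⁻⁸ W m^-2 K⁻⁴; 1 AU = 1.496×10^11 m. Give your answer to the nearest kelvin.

d = 10.1 × 1.496×10^11 m = 1.511×10^12 m.
S = L/(4πd²) = 1.370 W m^-2.
Absorbed flux (global mean): S(1−α)/4 = 1.370·0.815/4 = 0.2791 W m^-2.
In equilibrium σT⁴ equals this, so T = 47.10 K.

47 K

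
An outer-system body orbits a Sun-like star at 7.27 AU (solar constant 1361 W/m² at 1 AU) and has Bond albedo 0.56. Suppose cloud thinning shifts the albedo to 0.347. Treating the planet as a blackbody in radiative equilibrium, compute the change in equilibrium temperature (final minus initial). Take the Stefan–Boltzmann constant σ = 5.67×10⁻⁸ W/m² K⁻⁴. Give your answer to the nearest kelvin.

Irradiance scales as 1/d², so S = 1361 W/m² × (1/7.27)² = 25.75 W/m².
With α = 0.56, T₁ = 84.07 K.
Final:   T₂ = [S(1−0.347)/(4σ)]^(1/4) = 92.79 K.
ΔT = T₂ − T₁ = 8.721 K.

9 K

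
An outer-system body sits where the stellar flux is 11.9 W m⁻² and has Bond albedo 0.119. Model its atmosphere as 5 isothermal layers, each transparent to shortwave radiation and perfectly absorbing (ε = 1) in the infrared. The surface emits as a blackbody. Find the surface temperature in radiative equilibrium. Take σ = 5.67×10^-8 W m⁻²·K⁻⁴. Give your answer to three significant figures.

129 K

The effective emission temperature is T_e = [S(1−α)/(4σ)]^¼ = 82.46 K.
For an N-layer opaque stack, T_s⁴ = (N+1)T_e⁴, hence T_s = (6)^(1/4)×82.46 K = 129.0 K.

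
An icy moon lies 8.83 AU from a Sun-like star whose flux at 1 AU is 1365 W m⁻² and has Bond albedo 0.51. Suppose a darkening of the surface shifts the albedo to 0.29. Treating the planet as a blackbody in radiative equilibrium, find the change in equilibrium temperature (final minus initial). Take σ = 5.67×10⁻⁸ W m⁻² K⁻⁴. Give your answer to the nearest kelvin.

Flux at the orbit: S = 1365/(8.83)² = 17.51 W m⁻².
Initial: T₁ = [S(1−0.51)/(4σ)]^(1/4) = 78.42 K.
Final:   T₂ = [S(1−0.29)/(4σ)]^(1/4) = 86.04 K.
Change: 86.04 − 78.42 = 7.619 K.

8 K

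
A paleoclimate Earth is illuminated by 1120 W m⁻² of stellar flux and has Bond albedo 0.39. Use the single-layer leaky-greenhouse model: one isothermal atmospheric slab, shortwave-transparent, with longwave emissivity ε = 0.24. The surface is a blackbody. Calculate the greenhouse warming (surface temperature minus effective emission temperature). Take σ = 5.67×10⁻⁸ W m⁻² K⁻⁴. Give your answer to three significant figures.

Effective emission temperature (TOA balance): σT_e⁴ = S(1−α)/4 = 170.8 W m⁻² → T_e = 234.3 K.
The surface balance (absorbed SW + ε·downward IR = σT_s⁴) with T_a⁴ = T_s⁴/2 reduces to T_s = T_e·[2/(2−ε)]^¼ = 241.9 K.
T_s − T_e = 241.9 − 234.3 = 7.608 K.

7.61 K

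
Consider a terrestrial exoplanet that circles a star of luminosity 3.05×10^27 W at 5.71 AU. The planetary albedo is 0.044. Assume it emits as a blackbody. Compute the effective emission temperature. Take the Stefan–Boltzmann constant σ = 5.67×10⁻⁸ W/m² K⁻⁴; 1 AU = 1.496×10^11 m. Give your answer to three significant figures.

d = 5.71 × 1.496×10^11 m = 8.542×10^11 m.
S = L/(4πd²) = 332.6 W/m².
The planet absorbs (1−α)S over its disc πR² and re-emits over 4πR², so the mean absorbed flux is (1−0.044)·332.6/4 = 79.50 W/m².
In equilibrium σT⁴ equals this, so T = 193.5 K.

194 kelvin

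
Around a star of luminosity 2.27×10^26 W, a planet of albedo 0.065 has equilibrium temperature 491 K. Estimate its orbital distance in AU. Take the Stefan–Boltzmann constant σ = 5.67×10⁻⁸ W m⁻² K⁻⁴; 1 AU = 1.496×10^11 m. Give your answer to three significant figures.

The flux needed for this T is 4σT⁴/(1−0.065) = 14100 W m⁻².
From L = 4πd²S, d = √(2.27×10^26/(4π·14100)) = 3.580×10^10 m = 0.2393 AU.

0.239 AU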